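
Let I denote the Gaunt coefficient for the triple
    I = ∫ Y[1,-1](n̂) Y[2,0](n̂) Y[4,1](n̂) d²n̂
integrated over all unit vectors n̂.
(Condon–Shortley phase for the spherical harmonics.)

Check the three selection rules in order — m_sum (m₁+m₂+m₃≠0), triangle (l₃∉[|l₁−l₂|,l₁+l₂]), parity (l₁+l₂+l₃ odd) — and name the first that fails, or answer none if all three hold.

triangle

m₁+m₂+m₃ = -1 + 0 + 1 = 0  ✓
triangle: |1−2|=1 ≤ l₃=4 ≤ 1+2=3  ✗
parity: l₁+l₂+l₃ = 7 is odd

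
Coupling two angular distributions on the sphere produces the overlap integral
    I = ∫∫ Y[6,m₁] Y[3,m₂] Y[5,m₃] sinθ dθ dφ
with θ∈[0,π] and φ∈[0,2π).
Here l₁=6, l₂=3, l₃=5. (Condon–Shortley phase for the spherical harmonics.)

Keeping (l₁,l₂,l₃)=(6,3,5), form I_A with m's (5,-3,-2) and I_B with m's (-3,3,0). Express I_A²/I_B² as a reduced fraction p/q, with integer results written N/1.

11/14

l's match ⇒ only the (l;m) 3-j factors differ between A and B.
A: triangle coeff Δ(6,3,5) = 1/675675; Σ_t [0,0]: t=0:+1/241920 = 1/241920; (3j)²=2/91 [(6 3 5; 5 -3 -2)], sign=-1
B: triangle coeff Δ(6,3,5) = 1/675675; Σ_t [4,4]: t=4:+1/34560 = 1/34560; (3j)²=4/143 [(6 3 5; -3 3 0)], sign=-1
I_A²/I_B² = (2/91)/(4/143) = 11/14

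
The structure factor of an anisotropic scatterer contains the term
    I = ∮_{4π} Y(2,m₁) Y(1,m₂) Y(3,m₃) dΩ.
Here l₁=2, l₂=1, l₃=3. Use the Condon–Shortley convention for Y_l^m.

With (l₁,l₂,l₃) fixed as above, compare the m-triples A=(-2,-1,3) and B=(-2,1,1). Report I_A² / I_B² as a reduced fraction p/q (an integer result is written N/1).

Same 2,1,3: normalisation and zero-m 3j drop out of the ratio.
A: Δ: 0! 4! 2! / 7! → 1/105; sum: t=0:+1/48 = 1/48; 3j²(2 1 3; -2 -1 3) = Δ·Π!·Σ² = 1/7  (sign +1)
B: Δ: 0! 4! 2! / 7! → 1/105; sum: t=0:+1/48 = 1/48; 3j²(2 1 3; -2 1 1) = Δ·Π!·Σ² = 1/105  (sign +1)
I_A²/I_B² = (1/7)/(1/105) = 15/1

15/1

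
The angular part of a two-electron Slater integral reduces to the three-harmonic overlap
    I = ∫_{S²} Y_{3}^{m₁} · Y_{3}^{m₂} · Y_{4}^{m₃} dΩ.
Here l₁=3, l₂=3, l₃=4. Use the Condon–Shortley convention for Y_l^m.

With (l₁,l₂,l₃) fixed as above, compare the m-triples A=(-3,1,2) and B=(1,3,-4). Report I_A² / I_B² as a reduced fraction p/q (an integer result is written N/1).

l's match ⇒ only the (l;m) 3-j factors differ between A and B.
A: triangle coeff Δ(3,3,4) = 1/34650; Σ_t [2,2]: t=2:+1/192 = 1/192; (3j)²=3/77 [(3 3 4; -3 1 2)], sign=+1
B: triangle coeff Δ(3,3,4) = 1/34650; Σ_t [2,2]: t=2:+1/1152 = 1/1152; (3j)²=1/33 [(3 3 4; 1 3 -4)], sign=+1
I_A²/I_B² = (3/77)/(1/33) = 9/7

9/7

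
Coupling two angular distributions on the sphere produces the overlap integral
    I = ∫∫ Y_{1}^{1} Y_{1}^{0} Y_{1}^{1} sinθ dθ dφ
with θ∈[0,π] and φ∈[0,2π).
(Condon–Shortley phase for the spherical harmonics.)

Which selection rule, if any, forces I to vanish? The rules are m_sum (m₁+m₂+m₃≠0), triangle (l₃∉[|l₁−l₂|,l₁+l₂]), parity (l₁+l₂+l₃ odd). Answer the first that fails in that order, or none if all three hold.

m_sum

Σmᵢ = 2  ✗
l₃∈[|l₁−l₂|,l₁+l₂]=[0,2], have l₃=1
Σlᵢ = 3 ⇒ odd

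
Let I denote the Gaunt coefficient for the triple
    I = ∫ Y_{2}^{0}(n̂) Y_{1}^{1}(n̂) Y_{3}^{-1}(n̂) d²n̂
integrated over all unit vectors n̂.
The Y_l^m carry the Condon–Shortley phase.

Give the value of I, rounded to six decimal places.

Rules hold: Σm=0, L=6 even, 1≤3≤3.
N = 5·3·7 = 105
Δ = 0!·4!·2!/7! = 1/105
Racah Σ t=0..0: t=0:+1/4 = 1/4
⇒ 3j(2 1 3; 0 0 0)² = 3/35, sgn -1
Racah Σ t=0..0: t=0:+1/8 = 1/8
⇒ 3j(2 1 3; 0 1 -1)² = 2/35, sgn +1
4πI² = N·(3j₀)²·(3jₘ)² = 18/35
I = -1·√(0.514286/4π) = -0.20230066

-0.202301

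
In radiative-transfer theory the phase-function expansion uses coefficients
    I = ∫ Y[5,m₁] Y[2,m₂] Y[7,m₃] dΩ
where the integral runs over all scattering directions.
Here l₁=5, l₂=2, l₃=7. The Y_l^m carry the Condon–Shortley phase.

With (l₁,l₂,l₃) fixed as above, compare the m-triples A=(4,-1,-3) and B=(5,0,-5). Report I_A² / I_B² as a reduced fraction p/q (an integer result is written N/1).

20/33

l's match ⇒ only the (l;m) 3-j factors differ between A and B.
A: triangle coeff Δ(5,2,7) = 1/15015; Σ_t [0,0]: t=0:+1/2177280 = 1/2177280; (3j)²=8/3003 [(5 2 7; 4 -1 -3)], sign=+1
B: triangle coeff Δ(5,2,7) = 1/15015; Σ_t [0,0]: t=0:+1/14515200 = 1/14515200; (3j)²=2/455 [(5 2 7; 5 0 -5)], sign=+1
I_A²/I_B² = (8/3003)/(2/455) = 20/33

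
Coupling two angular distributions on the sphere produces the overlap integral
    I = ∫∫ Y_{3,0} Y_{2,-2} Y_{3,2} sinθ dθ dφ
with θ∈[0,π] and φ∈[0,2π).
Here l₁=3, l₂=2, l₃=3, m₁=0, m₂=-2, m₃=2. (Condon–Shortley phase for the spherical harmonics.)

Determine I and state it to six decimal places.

m-sum 0 ✓  L=8 even ✓  1≤3≤5 ✓
Π(2lᵢ+1) = 7×5×7 = 245
triangle coeff Δ(3,2,3) = 1/3780
Σ_t [0,2]: t=0:+1/24 t=1:−1/4 t=2:+1/24 = -1/6
(3j)²=4/105 [(3 2 3; 0 0 0)], sign=+1
Σ_t [0,0]: t=0:+1/24 = 1/24
(3j)²=1/21 [(3 2 3; 0 -2 2)], sign=-1
⇒ 4πI² = 4/9
I = (-1)√(4/9/(4π)) = -0.18806319

-0.188063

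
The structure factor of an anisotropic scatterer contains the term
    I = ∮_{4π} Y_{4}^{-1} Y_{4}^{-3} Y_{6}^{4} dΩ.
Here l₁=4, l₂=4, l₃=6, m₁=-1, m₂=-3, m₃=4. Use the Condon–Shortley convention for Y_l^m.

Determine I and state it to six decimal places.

-0.030176

m-sum 0 ✓  L=14 even ✓  0≤6≤8 ✓
Π(2lᵢ+1) = 9×9×13 = 1053
triangle coeff Δ(4,4,6) = 1/1261260
Σ_t [0,2]: t=0:+1/4608 t=1:−1/1296 t=2:+1/4608 = -7/20736
(3j)²=20/1287 [(4 4 6; 0 0 0)], sign=-1
Σ_t [0,1]: t=0:+1/28800 t=1:−1/34560 = 1/172800
(3j)²=1/1430 [(4 4 6; -1 -3 4)], sign=+1
⇒ 4πI² = 18/1573
I = (-1)√(18/1573/(4π)) = -0.03017637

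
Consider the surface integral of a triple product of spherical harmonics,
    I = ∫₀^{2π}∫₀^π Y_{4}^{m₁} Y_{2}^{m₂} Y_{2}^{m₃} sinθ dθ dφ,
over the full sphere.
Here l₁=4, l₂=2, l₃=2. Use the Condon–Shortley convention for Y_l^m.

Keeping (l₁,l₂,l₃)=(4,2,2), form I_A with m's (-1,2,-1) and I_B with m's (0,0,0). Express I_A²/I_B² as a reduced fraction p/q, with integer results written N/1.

5/36

Shared (l₁,l₂,l₃)=(4,2,2): N and (l;000)² cancel in I_A²/I_B².
A: Δ = 4!·4!·0!/9! = 1/630; Racah Σ t=4..4: t=4:+1/144 = 1/144; ⇒ 3j(4 2 2; -1 2 -1)² = 1/126, sgn -1
B: Δ = 4!·4!·0!/9! = 1/630; Racah Σ t=2..2: t=2:+1/16 = 1/16; ⇒ 3j(4 2 2; 0 0 0)² = 2/35, sgn +1
I_A²/I_B² = (1/126)/(2/35) = 5/36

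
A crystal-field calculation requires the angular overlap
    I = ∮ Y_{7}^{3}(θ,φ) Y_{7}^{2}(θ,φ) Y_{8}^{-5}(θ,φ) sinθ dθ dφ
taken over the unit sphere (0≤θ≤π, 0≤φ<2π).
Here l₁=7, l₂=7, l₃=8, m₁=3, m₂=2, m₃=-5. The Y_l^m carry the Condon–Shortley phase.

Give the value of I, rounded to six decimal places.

Rules hold: Σm=0, L=22 even, 0≤8≤14.
N = 15·15·17 = 3825
Δ = 6!·8!·8!/23! = 1/22086194130
Racah Σ t=0..6: t=0:+1/18289152000 t=1:−1/248832000 t=2:+1/24883200 t=3:−1/11943936 t=4:+1/24883200 t=5:−1/248832000 t=6:+1/18289152000 = -11/975421440
⇒ 3j(7 7 8; 0 0 0)² = 1750/289731, sgn -1
Racah Σ t=1..4: t=1:−1/3483648000 t=2:+1/348364800 t=3:−1/261273600 t=4:+1/1393459200 = -11/20901888000
⇒ 3j(7 7 8; 3 2 -5)² = 66/37145, sgn +1
4πI² = N·(3j₀)²·(3jₘ)² = 1732500/42204149
I = -1·√(0.0410505/4π) = -0.05715499

-0.057155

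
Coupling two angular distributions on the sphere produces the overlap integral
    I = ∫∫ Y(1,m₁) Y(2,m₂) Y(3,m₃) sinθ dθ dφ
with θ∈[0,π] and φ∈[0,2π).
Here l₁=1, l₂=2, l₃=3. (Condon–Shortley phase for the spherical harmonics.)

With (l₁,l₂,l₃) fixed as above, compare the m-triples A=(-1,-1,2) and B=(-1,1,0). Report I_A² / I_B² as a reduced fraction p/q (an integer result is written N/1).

Same 1,2,3: normalisation and zero-m 3j drop out of the ratio.
A: Δ: 0! 2! 4! / 7! → 1/105; sum: t=0:+1/12 = 1/12; 3j²(1 2 3; -1 -1 2) = Δ·Π!·Σ² = 2/21  (sign -1)
B: Δ: 0! 2! 4! / 7! → 1/105; sum: t=0:+1/12 = 1/12; 3j²(1 2 3; -1 1 0) = Δ·Π!·Σ² = 1/35  (sign -1)
I_A²/I_B² = (2/21)/(1/35) = 10/3

10/3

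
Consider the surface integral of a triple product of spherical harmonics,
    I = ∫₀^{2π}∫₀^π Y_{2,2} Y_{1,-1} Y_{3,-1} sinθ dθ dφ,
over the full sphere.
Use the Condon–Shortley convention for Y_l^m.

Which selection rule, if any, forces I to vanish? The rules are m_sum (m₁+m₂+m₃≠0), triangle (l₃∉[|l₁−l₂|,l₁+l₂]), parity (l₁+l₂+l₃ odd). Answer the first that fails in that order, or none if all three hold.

m₁+m₂+m₃ = 2 − 1 − 1 = 0  ✓
triangle: |2−1|=1 ≤ l₃=3 ≤ 2+1=3  ✓
parity: l₁+l₂+l₃ = 6 is even  ✓

none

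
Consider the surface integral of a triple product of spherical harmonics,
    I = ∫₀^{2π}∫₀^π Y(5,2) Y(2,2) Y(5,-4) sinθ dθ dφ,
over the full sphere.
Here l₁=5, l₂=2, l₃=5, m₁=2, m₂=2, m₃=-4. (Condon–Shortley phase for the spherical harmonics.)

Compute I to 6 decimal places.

-0.137240

m-sum 0 ✓  L=12 even ✓  3≤5≤7 ✓
Π(2lᵢ+1) = 11×5×11 = 605
triangle coeff Δ(5,2,5) = 1/38610
Σ_t [0,2]: t=0:+1/2880 t=1:−1/576 t=2:+1/2880 = -1/960
(3j)²=10/429 [(5 2 5; 0 0 0)], sign=+1
Σ_t [2,2]: t=2:+1/20160 = 1/20160
(3j)²=12/715 [(5 2 5; 2 2 -4)], sign=-1
⇒ 4πI² = 40/169
I = (-1)√(40/169/(4π)) = -0.13724032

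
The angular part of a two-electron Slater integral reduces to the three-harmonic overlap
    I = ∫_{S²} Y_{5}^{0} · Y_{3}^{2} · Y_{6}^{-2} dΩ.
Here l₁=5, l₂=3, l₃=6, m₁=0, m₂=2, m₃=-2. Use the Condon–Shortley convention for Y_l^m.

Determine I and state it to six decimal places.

Rules hold: Σm=0, L=14 even, 2≤6≤8.
N = 11·7·13 = 1001
Δ = 2!·8!·4!/15! = 1/675675
Racah Σ t=0..2: t=0:+1/8640 t=1:−1/2304 t=2:+1/8640 = -7/34560
⇒ 3j(5 3 6; 0 0 0)² = 7/429, sgn -1
Racah Σ t=1..2: t=1:−1/13824 t=2:+1/8640 = 1/23040
⇒ 3j(5 3 6; 0 2 -2)² = 2/429, sgn +1
4πI² = N·(3j₀)²·(3jₘ)² = 98/1287
I = -1·√(0.0761461/4π) = -0.07784287

-0.077843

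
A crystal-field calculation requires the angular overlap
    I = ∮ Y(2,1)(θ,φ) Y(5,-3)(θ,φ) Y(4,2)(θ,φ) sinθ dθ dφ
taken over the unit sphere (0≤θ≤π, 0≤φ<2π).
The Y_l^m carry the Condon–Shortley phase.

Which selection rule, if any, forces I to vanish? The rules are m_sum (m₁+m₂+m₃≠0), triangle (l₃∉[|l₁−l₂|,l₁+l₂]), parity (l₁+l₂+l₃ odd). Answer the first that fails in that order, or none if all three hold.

m₁+m₂+m₃ = 1 − 3 + 2 = 0  ✓
triangle: |2−5|=3 ≤ l₃=4 ≤ 2+5=7  ✓
parity: l₁+l₂+l₃ = 11 is odd  ✗

parity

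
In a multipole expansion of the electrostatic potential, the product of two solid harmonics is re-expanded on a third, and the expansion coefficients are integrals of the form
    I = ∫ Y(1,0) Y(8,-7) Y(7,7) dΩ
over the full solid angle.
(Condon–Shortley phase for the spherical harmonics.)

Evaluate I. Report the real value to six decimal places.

-0.118504

Rules hold: Σm=0, L=16 even, 7≤7≤9.
N = 3·17·15 = 765
Δ = 2!·0!·14!/17! = 1/2040
Racah Σ t=1..1: t=1:−1/25401600 = -1/25401600
⇒ 3j(1 8 7; 0 0 0)² = 8/255, sgn +1
Racah Σ t=1..1: t=1:−1/87178291200 = -1/87178291200
⇒ 3j(1 8 7; 0 -7 7)² = 1/136, sgn -1
4πI² = N·(3j₀)²·(3jₘ)² = 3/17
I = -1·√(0.176471/4π) = -0.11850352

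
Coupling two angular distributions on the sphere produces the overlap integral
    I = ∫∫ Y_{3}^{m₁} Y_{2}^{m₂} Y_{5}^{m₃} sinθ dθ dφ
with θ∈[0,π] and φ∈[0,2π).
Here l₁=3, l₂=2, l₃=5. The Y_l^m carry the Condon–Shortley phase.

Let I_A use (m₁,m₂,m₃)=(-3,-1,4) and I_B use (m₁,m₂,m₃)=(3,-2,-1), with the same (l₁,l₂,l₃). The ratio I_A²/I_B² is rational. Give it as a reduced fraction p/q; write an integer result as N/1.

Same 3,2,5: normalisation and zero-m 3j drop out of the ratio.
A: Δ: 0! 6! 4! / 11! → 1/2310; sum: t=0:+1/4320 = 1/4320; 3j²(3 2 5; -3 -1 4) = Δ·Π!·Σ² = 2/55  (sign -1)
B: Δ: 0! 6! 4! / 11! → 1/2310; sum: t=0:+1/17280 = 1/17280; 3j²(3 2 5; 3 -2 -1) = Δ·Π!·Σ² = 1/2310  (sign +1)
I_A²/I_B² = (2/55)/(1/2310) = 84/1

84/1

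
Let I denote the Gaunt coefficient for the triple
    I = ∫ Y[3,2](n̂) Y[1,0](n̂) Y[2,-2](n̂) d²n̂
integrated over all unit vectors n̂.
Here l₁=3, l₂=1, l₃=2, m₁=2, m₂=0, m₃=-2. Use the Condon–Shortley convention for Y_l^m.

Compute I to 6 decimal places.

Rules hold: Σm=0, L=6 even, 2≤2≤4.
N = 7·3·5 = 105
Δ = 2!·4!·0!/7! = 1/105
Racah Σ t=1..1: t=1:−1/4 = -1/4
⇒ 3j(3 1 2; 0 0 0)² = 3/35, sgn -1
Racah Σ t=1..1: t=1:−1/24 = -1/24
⇒ 3j(3 1 2; 2 0 -2)² = 1/21, sgn -1
4πI² = N·(3j₀)²·(3jₘ)² = 3/7
I = +1·√(0.428571/4π) = 0.18467439

0.184674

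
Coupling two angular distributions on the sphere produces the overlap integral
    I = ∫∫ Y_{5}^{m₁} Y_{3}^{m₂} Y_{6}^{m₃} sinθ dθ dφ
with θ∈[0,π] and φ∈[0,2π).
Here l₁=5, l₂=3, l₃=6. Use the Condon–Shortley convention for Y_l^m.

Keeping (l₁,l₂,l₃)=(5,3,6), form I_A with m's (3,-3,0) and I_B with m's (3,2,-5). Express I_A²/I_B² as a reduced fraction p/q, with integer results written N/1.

14/33

l's match ⇒ only the (l;m) 3-j factors differ between A and B.
A: triangle coeff Δ(5,3,6) = 1/675675; Σ_t [0,0]: t=0:+1/69120 = 1/69120; (3j)²=4/429 [(5 3 6; 3 -3 0)], sign=+1
B: triangle coeff Δ(5,3,6) = 1/675675; Σ_t [1,2]: t=1:−1/120960 t=2:+1/483840 = -1/161280; (3j)²=2/91 [(5 3 6; 3 2 -5)], sign=+1
I_A²/I_B² = (4/429)/(2/91) = 14/33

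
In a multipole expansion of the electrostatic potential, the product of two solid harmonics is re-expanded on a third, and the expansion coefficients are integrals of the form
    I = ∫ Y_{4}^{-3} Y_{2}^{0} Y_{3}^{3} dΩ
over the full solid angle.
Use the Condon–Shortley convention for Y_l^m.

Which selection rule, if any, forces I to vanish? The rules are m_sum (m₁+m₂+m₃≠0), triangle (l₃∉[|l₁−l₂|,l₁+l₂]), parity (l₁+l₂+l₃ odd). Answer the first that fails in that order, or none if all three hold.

m₁+m₂+m₃ = -3 + 0 + 3 = 0  ✓
triangle: |4−2|=2 ≤ l₃=3 ≤ 4+2=6  ✓
parity: l₁+l₂+l₃ = 9 is odd  ✗

parity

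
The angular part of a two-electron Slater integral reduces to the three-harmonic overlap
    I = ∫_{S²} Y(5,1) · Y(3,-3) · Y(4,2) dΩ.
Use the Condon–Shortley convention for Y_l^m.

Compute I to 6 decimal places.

0.143662

Checks pass: Σm=0; 12 even; l₃=4∈[2,8].
(2·5+1)(2·3+1)(2·4+1) = 693
Δ: 4! 6! 2! / 13! → 1/180180
sum: t=1:−1/576 t=2:+1/144 t=3:−1/576 = 1/288
3j²(5 3 4; 0 0 0) = Δ·Π!·Σ² = 20/1001  (sign +1)
sum: t=0:+1/2304 = 1/2304
3j²(5 3 4; 1 -3 2) = Δ·Π!·Σ² = 75/4004  (sign +1)
combine: 4πI² = 693·20/1001·75/4004 = 3375/13013
take √, sign +1: I = 0.14366244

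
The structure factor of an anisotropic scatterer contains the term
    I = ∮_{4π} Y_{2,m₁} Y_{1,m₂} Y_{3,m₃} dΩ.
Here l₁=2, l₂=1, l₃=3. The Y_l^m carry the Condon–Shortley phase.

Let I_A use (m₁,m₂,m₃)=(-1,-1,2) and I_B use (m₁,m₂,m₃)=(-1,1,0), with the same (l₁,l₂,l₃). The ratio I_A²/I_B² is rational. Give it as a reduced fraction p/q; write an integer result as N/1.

10/3

Shared (l₁,l₂,l₃)=(2,1,3): N and (l;000)² cancel in I_A²/I_B².
A: Δ = 0!·4!·2!/7! = 1/105; Racah Σ t=0..0: t=0:+1/12 = 1/12; ⇒ 3j(2 1 3; -1 -1 2)² = 2/21, sgn -1
B: Δ = 0!·4!·2!/7! = 1/105; Racah Σ t=0..0: t=0:+1/12 = 1/12; ⇒ 3j(2 1 3; -1 1 0)² = 1/35, sgn -1
I_A²/I_B² = (2/21)/(1/35) = 10/3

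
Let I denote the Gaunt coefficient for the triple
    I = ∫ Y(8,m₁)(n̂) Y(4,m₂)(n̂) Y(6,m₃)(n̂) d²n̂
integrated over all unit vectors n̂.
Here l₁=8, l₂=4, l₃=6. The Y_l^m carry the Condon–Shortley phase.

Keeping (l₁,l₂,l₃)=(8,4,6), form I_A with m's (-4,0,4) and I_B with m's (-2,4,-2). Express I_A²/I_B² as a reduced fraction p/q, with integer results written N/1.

Same 8,4,6: normalisation and zero-m 3j drop out of the ratio.
A: Δ: 6! 10! 2! / 19! → 1/23279256; sum: t=2:+1/348364800 t=3:−1/13063680 t=4:+1/7741440 = 29/522547200; 3j²(8 4 6; -4 0 4) = Δ·Π!·Σ² = 1682/264537  (sign +1)
B: Δ: 6! 10! 2! / 19! → 1/23279256; sum: t=6:+1/24883200 = 1/24883200; 3j²(8 4 6; -2 4 -2) = Δ·Π!·Σ² = 980/138567  (sign +1)
I_A²/I_B² = (1682/264537)/(980/138567) = 9251/10290

9251/10290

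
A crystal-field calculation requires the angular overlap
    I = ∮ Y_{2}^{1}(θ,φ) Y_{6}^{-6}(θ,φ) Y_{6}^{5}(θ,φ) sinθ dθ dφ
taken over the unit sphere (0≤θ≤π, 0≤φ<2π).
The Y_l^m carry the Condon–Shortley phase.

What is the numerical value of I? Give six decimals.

Rules hold: Σm=0, L=14 even, 4≤6≤8.
N = 5·13·13 = 845
Δ = 2!·2!·10!/15! = 1/90090
Racah Σ t=0..2: t=0:+1/69120 t=1:−1/14400 t=2:+1/69120 = -7/172800
⇒ 3j(2 6 6; 0 0 0)² = 14/715, sgn -1
Racah Σ t=0..0: t=0:+1/7257600 = 1/7257600
⇒ 3j(2 6 6; 1 -6 5)² = 11/455, sgn -1
4πI² = N·(3j₀)²·(3jₘ)² = 2/5
I = +1·√(0.4/4π) = 0.17841241

0.178412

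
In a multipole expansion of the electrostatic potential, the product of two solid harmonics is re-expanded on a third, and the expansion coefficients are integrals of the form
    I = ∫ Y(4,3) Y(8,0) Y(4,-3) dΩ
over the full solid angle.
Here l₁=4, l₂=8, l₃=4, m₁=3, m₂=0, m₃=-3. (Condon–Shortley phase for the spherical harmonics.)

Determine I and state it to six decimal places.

Rules hold: Σm=0, L=16 even, 4≤4≤12.
N = 9·17·9 = 1377
Δ = 8!·0!·8!/17! = 1/218790
Racah Σ t=4..4: t=4:+1/331776 = 1/331776
⇒ 3j(4 8 4; 0 0 0)² = 490/21879, sgn +1
Racah Σ t=1..1: t=1:−1/25401600 = -1/25401600
⇒ 3j(4 8 4; 3 0 -3)² = 32/109395, sgn +1
4πI² = N·(3j₀)²·(3jₘ)² = 3136/347633
I = +1·√(0.00902101/4π) = 0.02679308

0.026793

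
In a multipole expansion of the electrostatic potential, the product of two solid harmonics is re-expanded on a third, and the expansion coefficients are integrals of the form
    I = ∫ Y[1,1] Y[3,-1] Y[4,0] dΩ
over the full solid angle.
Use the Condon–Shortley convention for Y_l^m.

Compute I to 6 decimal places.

m-sum 0 ✓  L=8 even ✓  2≤4≤4 ✓
Π(2lᵢ+1) = 3×7×9 = 189
triangle coeff Δ(1,3,4) = 1/252
Σ_t [0,0]: t=0:+1/36 = 1/36
(3j)²=4/63 [(1 3 4; 0 0 0)], sign=+1
Σ_t [0,0]: t=0:+1/96 = 1/96
(3j)²=1/42 [(1 3 4; 1 -1 0)], sign=+1
⇒ 4πI² = 2/7
I = (+1)√(2/7/(4π)) = 0.15078601

0.150786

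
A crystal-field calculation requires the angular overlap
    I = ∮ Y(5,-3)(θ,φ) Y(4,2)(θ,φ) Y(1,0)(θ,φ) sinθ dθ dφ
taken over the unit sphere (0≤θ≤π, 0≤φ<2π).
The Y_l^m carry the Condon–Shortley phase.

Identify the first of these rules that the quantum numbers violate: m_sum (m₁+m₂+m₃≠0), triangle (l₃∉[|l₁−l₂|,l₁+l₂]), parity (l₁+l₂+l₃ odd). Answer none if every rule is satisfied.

m_sum

Σmᵢ = -1  ✗
l₃∈[|l₁−l₂|,l₁+l₂]=[1,9], have l₃=1
Σlᵢ = 10 ⇒ even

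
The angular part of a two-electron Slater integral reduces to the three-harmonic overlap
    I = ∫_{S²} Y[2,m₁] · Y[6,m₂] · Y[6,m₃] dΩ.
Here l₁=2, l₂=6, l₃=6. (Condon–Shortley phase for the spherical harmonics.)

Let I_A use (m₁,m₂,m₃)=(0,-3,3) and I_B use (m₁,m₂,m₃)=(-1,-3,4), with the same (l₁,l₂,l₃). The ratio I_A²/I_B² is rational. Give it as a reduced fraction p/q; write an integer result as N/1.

5/49

l's match ⇒ only the (l;m) 3-j factors differ between A and B.
A: triangle coeff Δ(2,6,6) = 1/90090; Σ_t [0,2]: t=0:+1/120960 t=1:−1/80640 t=2:+1/1451520 = -1/290304; (3j)²=5/2002 [(2 6 6; 0 -3 3)], sign=+1
B: triangle coeff Δ(2,6,6) = 1/90090; Σ_t [1,2]: t=1:−1/161280 t=2:+1/725760 = -1/207360; (3j)²=7/286 [(2 6 6; -1 -3 4)], sign=-1
I_A²/I_B² = (5/2002)/(7/286) = 5/49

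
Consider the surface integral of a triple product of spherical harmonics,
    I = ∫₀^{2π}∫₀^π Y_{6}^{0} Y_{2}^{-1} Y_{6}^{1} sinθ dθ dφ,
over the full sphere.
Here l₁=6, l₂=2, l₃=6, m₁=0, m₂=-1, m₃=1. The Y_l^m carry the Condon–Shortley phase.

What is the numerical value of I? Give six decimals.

-0.030344

Checks pass: Σm=0; 14 even; l₃=6∈[4,8].
(2·6+1)(2·2+1)(2·6+1) = 845
Δ: 2! 10! 2! / 15! → 1/90090
sum: t=0:+1/69120 t=1:−1/14400 t=2:+1/69120 = -7/172800
3j²(6 2 6; 0 0 0) = Δ·Π!·Σ² = 14/715  (sign -1)
sum: t=0:+1/34560 t=1:−1/28800 = -1/172800
3j²(6 2 6; 0 -1 1) = Δ·Π!·Σ² = 1/1430  (sign +1)
combine: 4πI² = 845·14/715·1/1430 = 7/605
take √, sign -1: I = -0.03034355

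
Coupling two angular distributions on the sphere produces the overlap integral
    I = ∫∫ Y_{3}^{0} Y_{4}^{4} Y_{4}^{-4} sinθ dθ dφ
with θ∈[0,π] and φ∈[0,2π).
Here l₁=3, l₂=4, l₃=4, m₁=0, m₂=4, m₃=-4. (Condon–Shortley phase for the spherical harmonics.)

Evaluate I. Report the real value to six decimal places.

0.000000

Σlᵢ=11 odd — θ-integrand is odd under cosθ→−cosθ; I=0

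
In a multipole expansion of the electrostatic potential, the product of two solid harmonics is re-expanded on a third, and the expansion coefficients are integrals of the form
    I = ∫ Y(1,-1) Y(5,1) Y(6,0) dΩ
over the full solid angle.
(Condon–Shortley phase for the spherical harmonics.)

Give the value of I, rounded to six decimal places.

Checks pass: Σm=0; 12 even; l₃=6∈[4,6].
(2·1+1)(2·5+1)(2·6+1) = 429
Δ: 0! 2! 10! / 13! → 1/858
sum: t=0:+1/14400 = 1/14400
3j²(1 5 6; 0 0 0) = Δ·Π!·Σ² = 6/143  (sign +1)
sum: t=0:+1/34560 = 1/34560
3j²(1 5 6; -1 1 0) = Δ·Π!·Σ² = 5/286  (sign +1)
combine: 4πI² = 429·6/143·5/286 = 45/143
take √, sign +1: I = 0.15824621

0.158246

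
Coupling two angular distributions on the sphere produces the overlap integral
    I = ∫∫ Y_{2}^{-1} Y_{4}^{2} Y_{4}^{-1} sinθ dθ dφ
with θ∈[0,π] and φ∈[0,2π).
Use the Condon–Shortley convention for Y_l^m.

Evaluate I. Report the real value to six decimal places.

0.127700

m-sum 0 ✓  L=10 even ✓  2≤4≤6 ✓
Π(2lᵢ+1) = 5×9×9 = 405
triangle coeff Δ(2,4,4) = 1/13860
Σ_t [0,2]: t=0:+1/192 t=1:−1/36 t=2:+1/192 = -5/288
(3j)²=20/693 [(2 4 4; 0 0 0)], sign=-1
Σ_t [1,2]: t=1:−1/240 t=2:+1/96 = 1/160
(3j)²=27/1540 [(2 4 4; -1 2 -1)], sign=-1
⇒ 4πI² = 1215/5929
I = (+1)√(1215/5929/(4π)) = 0.12770047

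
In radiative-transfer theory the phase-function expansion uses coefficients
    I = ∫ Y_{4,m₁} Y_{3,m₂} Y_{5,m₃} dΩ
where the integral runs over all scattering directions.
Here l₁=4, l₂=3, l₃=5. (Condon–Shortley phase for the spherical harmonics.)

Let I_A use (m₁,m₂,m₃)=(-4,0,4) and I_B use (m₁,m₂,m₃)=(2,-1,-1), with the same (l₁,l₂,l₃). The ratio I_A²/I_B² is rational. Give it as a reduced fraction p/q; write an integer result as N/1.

l's match ⇒ only the (l;m) 3-j factors differ between A and B.
A: triangle coeff Δ(4,3,5) = 1/180180; Σ_t [2,2]: t=2:+1/8640 = 1/8640; (3j)²=28/715 [(4 3 5; -4 0 4)], sign=-1
B: triangle coeff Δ(4,3,5) = 1/180180; Σ_t [0,2]: t=0:+1/384 t=1:−1/720 t=2:+1/34560 = 43/34560; (3j)²=1849/180180 [(4 3 5; 2 -1 -1)], sign=+1
I_A²/I_B² = (28/715)/(1849/180180) = 7056/1849

7056/1849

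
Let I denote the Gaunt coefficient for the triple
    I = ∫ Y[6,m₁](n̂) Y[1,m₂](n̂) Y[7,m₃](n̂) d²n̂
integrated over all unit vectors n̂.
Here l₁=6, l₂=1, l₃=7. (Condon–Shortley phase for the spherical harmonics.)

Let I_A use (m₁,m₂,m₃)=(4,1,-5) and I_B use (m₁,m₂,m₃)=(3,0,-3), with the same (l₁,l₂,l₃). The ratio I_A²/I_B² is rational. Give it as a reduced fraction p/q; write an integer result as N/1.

Shared (l₁,l₂,l₃)=(6,1,7): N and (l;000)² cancel in I_A²/I_B².
A: Δ = 0!·12!·2!/15! = 1/1365; Racah Σ t=0..0: t=0:+1/14515200 = 1/14515200; ⇒ 3j(6 1 7; 4 1 -5)² = 22/455, sgn +1
B: Δ = 0!·12!·2!/15! = 1/1365; Racah Σ t=0..0: t=0:+1/2177280 = 1/2177280; ⇒ 3j(6 1 7; 3 0 -3)² = 8/273, sgn +1
I_A²/I_B² = (22/455)/(8/273) = 33/20

33/20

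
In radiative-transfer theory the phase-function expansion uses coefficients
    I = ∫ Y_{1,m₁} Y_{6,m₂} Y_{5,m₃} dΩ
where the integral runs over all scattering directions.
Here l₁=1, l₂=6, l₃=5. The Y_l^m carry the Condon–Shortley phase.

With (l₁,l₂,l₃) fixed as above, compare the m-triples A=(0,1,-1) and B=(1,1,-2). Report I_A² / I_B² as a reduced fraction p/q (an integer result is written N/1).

Same 1,6,5: normalisation and zero-m 3j drop out of the ratio.
A: Δ: 2! 0! 10! / 13! → 1/858; sum: t=1:−1/17280 = -1/17280; 3j²(1 6 5; 0 1 -1) = Δ·Π!·Σ² = 35/858  (sign -1)
B: Δ: 2! 0! 10! / 13! → 1/858; sum: t=0:+1/60480 = 1/60480; 3j²(1 6 5; 1 1 -2) = Δ·Π!·Σ² = 5/429  (sign -1)
I_A²/I_B² = (35/858)/(5/429) = 7/2

7/2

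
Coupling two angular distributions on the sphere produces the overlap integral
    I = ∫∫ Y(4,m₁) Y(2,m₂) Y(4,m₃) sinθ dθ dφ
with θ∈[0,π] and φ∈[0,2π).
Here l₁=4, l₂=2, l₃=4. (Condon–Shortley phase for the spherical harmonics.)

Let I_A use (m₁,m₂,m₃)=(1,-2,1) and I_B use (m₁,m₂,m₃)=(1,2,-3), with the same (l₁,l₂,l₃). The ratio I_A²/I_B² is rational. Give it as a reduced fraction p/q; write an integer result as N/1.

l's match ⇒ only the (l;m) 3-j factors differ between A and B.
A: triangle coeff Δ(4,2,4) = 1/13860; Σ_t [0,0]: t=0:+1/144 = 1/144; (3j)²=10/231 [(4 2 4; 1 -2 1)], sign=-1
B: triangle coeff Δ(4,2,4) = 1/13860; Σ_t [2,2]: t=2:+1/480 = 1/480; (3j)²=3/110 [(4 2 4; 1 2 -3)], sign=-1
I_A²/I_B² = (10/231)/(3/110) = 100/63

100/63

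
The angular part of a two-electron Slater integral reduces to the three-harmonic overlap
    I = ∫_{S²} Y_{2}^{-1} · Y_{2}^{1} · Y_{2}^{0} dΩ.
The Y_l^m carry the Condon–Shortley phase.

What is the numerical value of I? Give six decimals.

Rules hold: Σm=0, L=6 even, 0≤2≤4.
N = 5·5·5 = 125
Δ = 2!·2!·2!/7! = 1/630
Racah Σ t=0..2: t=0:+1/8 t=1:−1/1 t=2:+1/8 = -3/4
⇒ 3j(2 2 2; 0 0 0)² = 2/35, sgn -1
Racah Σ t=1..2: t=1:−1/4 t=2:+1/2 = 1/4
⇒ 3j(2 2 2; -1 1 0)² = 1/70, sgn +1
4πI² = N·(3j₀)²·(3jₘ)² = 5/49
I = -1·√(0.102041/4π) = -0.09011188

-0.090112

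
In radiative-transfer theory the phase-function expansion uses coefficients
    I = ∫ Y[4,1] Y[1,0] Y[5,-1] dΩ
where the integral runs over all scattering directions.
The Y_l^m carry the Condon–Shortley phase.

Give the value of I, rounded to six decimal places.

m-sum 0 ✓  L=10 even ✓  3≤5≤5 ✓
Π(2lᵢ+1) = 9×3×11 = 297
triangle coeff Δ(4,1,5) = 1/495
Σ_t [0,0]: t=0:+1/576 = 1/576
(3j)²=5/99 [(4 1 5; 0 0 0)], sign=-1
Σ_t [0,0]: t=0:+1/720 = 1/720
(3j)²=8/165 [(4 1 5; 1 0 -1)], sign=+1
⇒ 4πI² = 8/11
I = (-1)√(8/11/(4π)) = -0.24057125

-0.240571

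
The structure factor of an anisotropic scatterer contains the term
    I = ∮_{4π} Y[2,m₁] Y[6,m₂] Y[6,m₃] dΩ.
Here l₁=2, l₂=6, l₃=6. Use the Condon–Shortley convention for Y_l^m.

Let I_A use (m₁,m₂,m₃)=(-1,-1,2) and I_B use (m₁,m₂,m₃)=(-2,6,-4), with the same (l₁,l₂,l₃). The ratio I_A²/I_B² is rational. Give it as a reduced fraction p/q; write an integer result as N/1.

15/11

l's match ⇒ only the (l;m) 3-j factors differ between A and B.
A: triangle coeff Δ(2,6,6) = 1/90090; Σ_t [1,2]: t=1:−1/34560 t=2:+1/60480 = -1/80640; (3j)²=6/1001 [(2 6 6; -1 -1 2)], sign=-1
B: triangle coeff Δ(2,6,6) = 1/90090; Σ_t [2,2]: t=2:+1/14515200 = 1/14515200; (3j)²=2/455 [(2 6 6; -2 6 -4)], sign=+1
I_A²/I_B² = (6/1001)/(2/455) = 15/11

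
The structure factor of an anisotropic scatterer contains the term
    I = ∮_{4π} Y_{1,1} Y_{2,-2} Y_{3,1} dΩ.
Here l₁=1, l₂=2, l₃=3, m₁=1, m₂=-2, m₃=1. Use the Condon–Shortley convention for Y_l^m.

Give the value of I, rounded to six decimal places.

Rules hold: Σm=0, L=6 even, 1≤3≤3.
N = 3·5·7 = 105
Δ = 0!·2!·4!/7! = 1/105
Racah Σ t=0..0: t=0:+1/4 = 1/4
⇒ 3j(1 2 3; 0 0 0)² = 3/35, sgn -1
Racah Σ t=0..0: t=0:+1/48 = 1/48
⇒ 3j(1 2 3; 1 -2 1)² = 1/105, sgn +1
4πI² = N·(3j₀)²·(3jₘ)² = 3/35
I = -1·√(0.0857143/4π) = -0.08258890

-0.082589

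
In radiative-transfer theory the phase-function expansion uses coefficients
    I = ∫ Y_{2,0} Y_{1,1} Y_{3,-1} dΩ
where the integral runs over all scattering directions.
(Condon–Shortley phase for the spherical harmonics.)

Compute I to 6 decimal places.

-0.202301

Checks pass: Σm=0; 6 even; l₃=3∈[1,3].
(2·2+1)(2·1+1)(2·3+1) = 105
Δ: 0! 4! 2! / 7! → 1/105
sum: t=0:+1/4 = 1/4
3j²(2 1 3; 0 0 0) = Δ·Π!·Σ² = 3/35  (sign -1)
sum: t=0:+1/8 = 1/8
3j²(2 1 3; 0 1 -1) = Δ·Π!·Σ² = 2/35  (sign +1)
combine: 4πI² = 105·3/35·2/35 = 18/35
take √, sign -1: I = -0.20230066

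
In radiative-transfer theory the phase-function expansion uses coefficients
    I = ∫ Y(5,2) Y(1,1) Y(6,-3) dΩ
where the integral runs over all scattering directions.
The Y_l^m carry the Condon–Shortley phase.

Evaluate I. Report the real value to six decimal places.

m-sum 0 ✓  L=12 even ✓  4≤6≤6 ✓
Π(2lᵢ+1) = 11×3×13 = 429
triangle coeff Δ(5,1,6) = 1/858
Σ_t [0,0]: t=0:+1/14400 = 1/14400
(3j)²=6/143 [(5 1 6; 0 0 0)], sign=+1
Σ_t [0,0]: t=0:+1/60480 = 1/60480
(3j)²=6/143 [(5 1 6; 2 1 -3)], sign=-1
⇒ 4πI² = 108/143
I = (-1)√(108/143/(4π)) = -0.24515397

-0.245154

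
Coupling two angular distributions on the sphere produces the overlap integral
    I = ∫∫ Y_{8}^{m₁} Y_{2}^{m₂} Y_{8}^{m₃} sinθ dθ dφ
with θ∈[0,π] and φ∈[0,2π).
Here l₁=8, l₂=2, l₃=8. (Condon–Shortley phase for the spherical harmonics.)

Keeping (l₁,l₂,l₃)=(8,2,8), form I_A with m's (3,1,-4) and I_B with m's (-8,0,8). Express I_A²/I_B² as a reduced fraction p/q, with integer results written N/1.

Same 8,2,8: normalisation and zero-m 3j drop out of the ratio.
A: Δ: 2! 14! 2! / 19! → 1/348840; sum: t=1:−1/174182400 t=2:+1/479001600 = -1/273715200; 3j²(8 2 8; 3 1 -4) = Δ·Π!·Σ² = 49/3876  (sign -1)
B: Δ: 2! 14! 2! / 19! → 1/348840; sum: t=2:+1/348713164800 = 1/348713164800; 3j²(8 2 8; -8 0 8) = Δ·Π!·Σ² = 40/969  (sign +1)
I_A²/I_B² = (49/3876)/(40/969) = 49/160

49/160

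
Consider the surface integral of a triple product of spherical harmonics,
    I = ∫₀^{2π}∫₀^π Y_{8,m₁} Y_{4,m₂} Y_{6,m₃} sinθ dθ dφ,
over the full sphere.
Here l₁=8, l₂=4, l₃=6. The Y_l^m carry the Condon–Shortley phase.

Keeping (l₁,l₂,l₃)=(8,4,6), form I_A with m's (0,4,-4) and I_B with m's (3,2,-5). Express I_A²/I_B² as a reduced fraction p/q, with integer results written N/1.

11760/64009

Shared (l₁,l₂,l₃)=(8,4,6): N and (l;000)² cancel in I_A²/I_B².
A: Δ = 6!·10!·2!/19! = 1/23279256; Racah Σ t=6..6: t=6:+1/116121600 = 1/116121600; ⇒ 3j(8 4 6; 0 4 -4)² = 70/46189, sgn +1
B: Δ = 6!·10!·2!/19! = 1/23279256; Racah Σ t=4..5: t=4:+1/34836480 t=5:−1/435456000 = 23/870912000; ⇒ 3j(8 4 6; 3 2 -5)² = 5819/705432, sgn -1
I_A²/I_B² = (70/46189)/(5819/705432) = 11760/64009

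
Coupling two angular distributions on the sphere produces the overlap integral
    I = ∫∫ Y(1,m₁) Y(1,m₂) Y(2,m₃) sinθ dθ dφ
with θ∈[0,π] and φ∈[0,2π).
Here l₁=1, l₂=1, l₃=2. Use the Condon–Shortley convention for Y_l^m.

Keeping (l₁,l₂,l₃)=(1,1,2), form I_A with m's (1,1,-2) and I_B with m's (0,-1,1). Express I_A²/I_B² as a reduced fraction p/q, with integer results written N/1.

2/1

Same 1,1,2: normalisation and zero-m 3j drop out of the ratio.
A: Δ: 0! 2! 2! / 5! → 1/30; sum: t=0:+1/4 = 1/4; 3j²(1 1 2; 1 1 -2) = Δ·Π!·Σ² = 1/5  (sign +1)
B: Δ: 0! 2! 2! / 5! → 1/30; sum: t=0:+1/2 = 1/2; 3j²(1 1 2; 0 -1 1) = Δ·Π!·Σ² = 1/10  (sign -1)
I_A²/I_B² = (1/5)/(1/10) = 2/1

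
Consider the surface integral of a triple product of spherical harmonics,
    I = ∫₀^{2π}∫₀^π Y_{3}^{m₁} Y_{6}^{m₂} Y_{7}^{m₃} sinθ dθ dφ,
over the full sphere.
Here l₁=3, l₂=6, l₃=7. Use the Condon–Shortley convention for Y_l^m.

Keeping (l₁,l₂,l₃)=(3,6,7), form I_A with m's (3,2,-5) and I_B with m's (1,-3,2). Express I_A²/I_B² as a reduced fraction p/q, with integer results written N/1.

2970/1369

Shared (l₁,l₂,l₃)=(3,6,7): N and (l;000)² cancel in I_A²/I_B².
A: Δ = 2!·4!·10!/17! = 1/2042040; Racah Σ t=0..0: t=0:+1/3870720 = 1/3870720; ⇒ 3j(3 6 7; 3 2 -5)² = 135/6188, sgn +1
B: Δ = 2!·4!·10!/17! = 1/2042040; Racah Σ t=0..2: t=0:+1/241920 t=1:−1/483840 t=2:+1/17418240 = 37/17418240; ⇒ 3j(3 6 7; 1 -3 2)² = 1369/136136, sgn -1
I_A²/I_B² = (135/6188)/(1369/136136) = 2970/1369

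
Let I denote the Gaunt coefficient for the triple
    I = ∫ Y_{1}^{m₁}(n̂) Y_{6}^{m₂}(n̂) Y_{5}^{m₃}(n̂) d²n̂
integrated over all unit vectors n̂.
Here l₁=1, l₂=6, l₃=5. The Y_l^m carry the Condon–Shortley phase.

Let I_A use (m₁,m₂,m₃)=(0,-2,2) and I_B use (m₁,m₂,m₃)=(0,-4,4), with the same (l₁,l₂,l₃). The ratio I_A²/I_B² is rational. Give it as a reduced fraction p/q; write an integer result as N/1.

8/5

l's match ⇒ only the (l;m) 3-j factors differ between A and B.
A: triangle coeff Δ(1,6,5) = 1/858; Σ_t [1,1]: t=1:−1/30240 = -1/30240; (3j)²=16/429 [(1 6 5; 0 -2 2)], sign=+1
B: triangle coeff Δ(1,6,5) = 1/858; Σ_t [1,1]: t=1:−1/362880 = -1/362880; (3j)²=10/429 [(1 6 5; 0 -4 4)], sign=+1
I_A²/I_B² = (16/429)/(10/429) = 8/5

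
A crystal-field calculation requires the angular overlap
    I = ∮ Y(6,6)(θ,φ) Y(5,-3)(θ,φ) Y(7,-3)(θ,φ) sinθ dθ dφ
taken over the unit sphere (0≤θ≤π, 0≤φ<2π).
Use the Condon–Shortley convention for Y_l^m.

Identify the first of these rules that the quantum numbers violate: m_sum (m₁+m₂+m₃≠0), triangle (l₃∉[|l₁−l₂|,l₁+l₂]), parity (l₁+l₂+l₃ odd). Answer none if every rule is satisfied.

m₁+m₂+m₃ = 6 − 3 − 3 = 0  ✓
triangle: |6−5|=1 ≤ l₃=7 ≤ 6+5=11  ✓
parity: l₁+l₂+l₃ = 18 is even  ✓

none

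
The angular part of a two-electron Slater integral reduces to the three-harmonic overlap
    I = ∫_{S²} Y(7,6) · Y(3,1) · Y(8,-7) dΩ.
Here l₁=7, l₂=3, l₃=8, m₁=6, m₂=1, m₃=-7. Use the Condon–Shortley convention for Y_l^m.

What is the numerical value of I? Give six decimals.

0.061743

Checks pass: Σm=0; 18 even; l₃=8∈[4,10].
(2·7+1)(2·3+1)(2·8+1) = 1785
Δ: 2! 12! 4! / 19! → 1/5290740
sum: t=0:+1/7257600 t=1:−1/2073600 t=2:+1/7257600 = -1/4838400
3j²(7 3 8; 0 0 0) = Δ·Π!·Σ² = 252/20995  (sign -1)
sum: t=0:+1/1916006400 t=1:−1/2874009600 = 1/5748019200
3j²(7 3 8; 6 1 -7) = Δ·Π!·Σ² = 13/5814  (sign -1)
combine: 4πI² = 1785·252/20995·13/5814 = 294/6137
take √, sign +1: I = 0.06174342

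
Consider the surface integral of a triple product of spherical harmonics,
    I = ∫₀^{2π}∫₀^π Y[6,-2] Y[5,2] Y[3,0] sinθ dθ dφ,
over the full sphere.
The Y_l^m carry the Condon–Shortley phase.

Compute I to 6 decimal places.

Rules hold: Σm=0, L=14 even, 1≤3≤11.
N = 13·11·7 = 1001
Δ = 8!·4!·2!/15! = 1/675675
Racah Σ t=3..5: t=3:−1/8640 t=4:+1/2304 t=5:−1/8640 = 7/34560
⇒ 3j(6 5 3; 0 0 0)² = 7/429, sgn -1
Racah Σ t=5..7: t=5:−1/8640 t=6:+1/5760 t=7:−1/60480 = 1/24192
⇒ 3j(6 5 3; -2 2 0)² = 8/3003, sgn -1
4πI² = N·(3j₀)²·(3jₘ)² = 56/1287
I = +1·√(0.043512/4π) = 0.05884368

0.058844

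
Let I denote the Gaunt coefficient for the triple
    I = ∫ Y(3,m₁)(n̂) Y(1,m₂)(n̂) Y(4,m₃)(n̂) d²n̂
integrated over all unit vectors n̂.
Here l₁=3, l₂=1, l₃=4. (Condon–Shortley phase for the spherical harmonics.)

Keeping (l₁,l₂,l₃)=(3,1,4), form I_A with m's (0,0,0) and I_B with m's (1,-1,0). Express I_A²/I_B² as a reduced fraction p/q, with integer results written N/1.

l's match ⇒ only the (l;m) 3-j factors differ between A and B.
A: triangle coeff Δ(3,1,4) = 1/252; Σ_t [0,0]: t=0:+1/36 = 1/36; (3j)²=4/63 [(3 1 4; 0 0 0)], sign=+1
B: triangle coeff Δ(3,1,4) = 1/252; Σ_t [0,0]: t=0:+1/96 = 1/96; (3j)²=1/42 [(3 1 4; 1 -1 0)], sign=+1
I_A²/I_B² = (4/63)/(1/42) = 8/3

8/3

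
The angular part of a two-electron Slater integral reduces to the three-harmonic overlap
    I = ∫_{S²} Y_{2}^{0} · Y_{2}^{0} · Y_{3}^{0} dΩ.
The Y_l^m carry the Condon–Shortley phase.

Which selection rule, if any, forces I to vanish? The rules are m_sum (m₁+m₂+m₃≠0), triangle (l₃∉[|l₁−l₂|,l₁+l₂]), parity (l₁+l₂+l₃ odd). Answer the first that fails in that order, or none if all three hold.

azimuthal sum: 0 + 0 + 0 = 0  ✓
0 ≤ 3 ≤ 4 (triangle on l)  ✓
L = 2 + 2 + 3 = 7 (odd)  ✗

parity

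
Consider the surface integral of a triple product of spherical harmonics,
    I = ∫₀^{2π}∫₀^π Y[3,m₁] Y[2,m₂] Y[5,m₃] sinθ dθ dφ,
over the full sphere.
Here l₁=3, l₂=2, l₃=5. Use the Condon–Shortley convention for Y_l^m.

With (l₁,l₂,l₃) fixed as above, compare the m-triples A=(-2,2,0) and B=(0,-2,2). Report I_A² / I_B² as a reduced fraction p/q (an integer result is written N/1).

l's match ⇒ only the (l;m) 3-j factors differ between A and B.
A: triangle coeff Δ(3,2,5) = 1/2310; Σ_t [0,0]: t=0:+1/2880 = 1/2880; (3j)²=1/462 [(3 2 5; -2 2 0)], sign=-1
B: triangle coeff Δ(3,2,5) = 1/2310; Σ_t [0,0]: t=0:+1/864 = 1/864; (3j)²=1/66 [(3 2 5; 0 -2 2)], sign=-1
I_A²/I_B² = (1/462)/(1/66) = 1/7

1/7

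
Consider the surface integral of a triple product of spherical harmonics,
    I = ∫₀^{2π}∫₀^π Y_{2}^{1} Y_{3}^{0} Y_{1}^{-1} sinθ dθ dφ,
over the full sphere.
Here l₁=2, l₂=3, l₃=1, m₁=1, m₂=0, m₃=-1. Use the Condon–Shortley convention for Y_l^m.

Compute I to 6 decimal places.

0.143048

Rules hold: Σm=0, L=6 even, 1≤1≤5.
N = 5·7·3 = 105
Δ = 4!·0!·2!/7! = 1/105
Racah Σ t=2..2: t=2:+1/4 = 1/4
⇒ 3j(2 3 1; 0 0 0)² = 3/35, sgn -1
Racah Σ t=1..1: t=1:−1/12 = -1/12
⇒ 3j(2 3 1; 1 0 -1)² = 1/35, sgn -1
4πI² = N·(3j₀)²·(3jₘ)² = 9/35
I = +1·√(0.257143/4π) = 0.14304817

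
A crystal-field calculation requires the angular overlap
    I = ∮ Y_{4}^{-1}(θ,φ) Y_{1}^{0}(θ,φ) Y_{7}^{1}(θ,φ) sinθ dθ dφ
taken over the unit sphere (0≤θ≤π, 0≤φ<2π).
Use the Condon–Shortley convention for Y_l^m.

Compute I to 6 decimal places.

triangle: need 3≤l₃≤5, have 7; I=0

0.000000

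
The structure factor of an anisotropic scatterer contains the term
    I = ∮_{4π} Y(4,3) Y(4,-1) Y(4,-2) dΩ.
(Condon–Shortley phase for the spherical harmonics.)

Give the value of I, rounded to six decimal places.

Checks pass: Σm=0; 12 even; l₃=4∈[0,8].
(2·4+1)(2·4+1)(2·4+1) = 729
Δ: 4! 4! 4! / 13! → 1/450450
sum: t=0:+1/13824 t=1:−1/216 t=2:+1/64 t=3:−1/216 t=4:+1/13824 = 5/768
3j²(4 4 4; 0 0 0) = Δ·Π!·Σ² = 18/1001  (sign +1)
sum: t=0:+1/864 t=1:−1/576 = -1/1728
3j²(4 4 4; 3 -1 -2) = Δ·Π!·Σ² = 5/1287  (sign -1)
combine: 4πI² = 729·18/1001·5/1287 = 7290/143143
take √, sign -1: I = -0.06366105

-0.063661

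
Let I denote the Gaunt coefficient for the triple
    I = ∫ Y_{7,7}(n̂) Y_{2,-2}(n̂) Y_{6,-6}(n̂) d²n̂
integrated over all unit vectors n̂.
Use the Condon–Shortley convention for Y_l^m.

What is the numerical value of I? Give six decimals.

Σmᵢ = -1 ≠ 0, so the φ-integral vanishes; I = 0

0.000000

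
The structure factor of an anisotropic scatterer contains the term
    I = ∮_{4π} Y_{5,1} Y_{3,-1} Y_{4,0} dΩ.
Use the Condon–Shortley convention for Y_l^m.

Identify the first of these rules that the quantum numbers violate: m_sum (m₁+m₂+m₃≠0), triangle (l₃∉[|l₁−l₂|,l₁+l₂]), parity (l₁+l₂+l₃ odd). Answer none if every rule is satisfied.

m₁+m₂+m₃ = 1 − 1 + 0 = 0  ✓
triangle: |5−3|=2 ≤ l₃=4 ≤ 5+3=8  ✓
parity: l₁+l₂+l₃ = 12 is even  ✓

none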